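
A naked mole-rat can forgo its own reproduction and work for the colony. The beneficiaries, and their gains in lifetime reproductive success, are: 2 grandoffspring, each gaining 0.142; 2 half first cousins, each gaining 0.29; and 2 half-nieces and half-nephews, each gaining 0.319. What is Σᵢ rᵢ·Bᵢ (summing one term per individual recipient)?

r to a grandoffspring = 0.25 (two parent–offspring links: r = (1/2)^2 = 1/4).
r to a half first cousin = 0.0625 (half first cousins share one grandparent — one path of length 4: r = (1/2)^4 = 1/16).
r to a half-niece or half-nephew = 1/8 (half-aunt/uncle↔niece/nephew: one path of length 3: r = (1/2)^3 = 1/8).
Summing one r·B term per recipient: 2·0.25·0.142 + 2·0.0625·0.29 + 2·0.125·0.319 = 0.187.

0.187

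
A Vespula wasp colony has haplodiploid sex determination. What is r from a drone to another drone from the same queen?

Haploid brothers each carry a random half of the queen's diploid genome, so on average they share half: r = 1/2.

0.5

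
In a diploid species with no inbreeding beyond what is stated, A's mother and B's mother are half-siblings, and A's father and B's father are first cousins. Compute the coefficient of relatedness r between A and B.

0.09375

Relatedness sums over independent paths through distinct common ancestors.
A and B are related in two ways: half first cousins through their mothers (r = 1/16) and second cousins through their fathers (r = 1/32).
r = 1/16 + 1/32 = 0.09375.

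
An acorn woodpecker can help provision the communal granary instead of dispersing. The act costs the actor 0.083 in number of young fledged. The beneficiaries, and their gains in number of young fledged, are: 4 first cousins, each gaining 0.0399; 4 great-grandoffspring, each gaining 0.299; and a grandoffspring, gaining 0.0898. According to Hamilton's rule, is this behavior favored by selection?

Yes

Hamilton's rule: the trait is favored when the sum of r·B over every recipient exceeds the actor's cost C.
r to a first cousin = 0.125 (first cousins share one grandparent pair — two paths of length 4: r = 2·(1/2)^4 = 1/8).
r to a great-grandoffspring = 0.125 (three parent–offspring links: r = (1/2)^3 = 1/8).
r to a grandoffspring = 1/4 (two parent–offspring links: r = (1/2)^2 = 1/4).
Summing one r·B term per recipient: 4·0.125·0.0399 + 4·0.125·0.299 + 1·0.25·0.0898 = 0.1919.
0.1919 > 0.083: the indirect benefit exceeds the cost.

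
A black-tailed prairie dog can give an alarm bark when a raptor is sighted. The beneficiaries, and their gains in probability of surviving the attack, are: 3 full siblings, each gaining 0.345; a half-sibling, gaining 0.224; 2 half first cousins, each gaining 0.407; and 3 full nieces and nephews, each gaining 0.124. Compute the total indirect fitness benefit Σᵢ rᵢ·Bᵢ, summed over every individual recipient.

0.717375

r to a full sibling = 0.5 (full sibs share both parents — two paths of length 2: r = 2·(1/2)^2 = 1/2).
r to a half-sibling = 0.25 (half-sibs share one parent — one path of length 2: r = (1/2)^2 = 1/4).
r to a half first cousin = 1/16 (half first cousins share one grandparent — one path of length 4: r = (1/2)^4 = 1/16).
r to a full niece or nephew = 0.25 (full aunt/uncle↔niece/nephew: two paths of length 3 through the shared grandparent pair: r = 2·(1/2)^3 = 1/4).
Summing one r·B term per recipient: 3·0.5·0.345 + 1·0.25·0.224 + 2·0.0625·0.407 + 3·0.25·0.124 = 0.717375.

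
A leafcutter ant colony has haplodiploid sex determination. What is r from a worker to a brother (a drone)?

Her haploid brother carries none of their father's genes and a random half of their mother's genome; that half matches the maternal half of her own genome with probability 1/2: r = 1/2 · 1/2 = 1/4.

0.25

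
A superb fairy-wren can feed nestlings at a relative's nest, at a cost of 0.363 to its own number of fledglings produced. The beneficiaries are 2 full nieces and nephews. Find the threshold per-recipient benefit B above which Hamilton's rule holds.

0.726

r to a full niece or nephew = 0.25 (full aunt/uncle↔niece/nephew: two paths of length 3 through the shared grandparent pair: r = 2·(1/2)^3 = 1/4).
Hamilton's rule with n recipients of equal r: n·r·B > C, so B > C/(n·r) = 0.363/(2·0.25) = 0.726.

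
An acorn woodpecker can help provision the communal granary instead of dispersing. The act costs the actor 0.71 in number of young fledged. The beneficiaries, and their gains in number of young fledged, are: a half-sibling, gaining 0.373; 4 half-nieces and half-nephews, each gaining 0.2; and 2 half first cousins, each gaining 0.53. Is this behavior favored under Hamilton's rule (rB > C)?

Hamilton's rule: the trait is favored when the sum of r·B over every recipient exceeds the actor's cost C.
r to a half-sibling = 0.25 (half-sibs share one parent — one path of length 2: r = (1/2)^2 = 1/4).
r to a half-niece or half-nephew = 0.125 (half-aunt/uncle↔niece/nephew: one path of length 3: r = (1/2)^3 = 1/8).
r to a half first cousin = 1/16 (half first cousins share one grandparent — one path of length 4: r = (1/2)^4 = 1/16).
Summing one r·B term per recipient: 1·0.25·0.373 + 4·0.125·0.2 + 2·0.0625·0.53 = 0.2595.
0.2595 < 0.71: the indirect benefit is less than the cost.

No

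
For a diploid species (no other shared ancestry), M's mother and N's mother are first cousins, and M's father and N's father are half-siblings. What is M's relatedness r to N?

Relatedness sums over independent paths through distinct common ancestors.
M and N are related in two ways: second cousins through their mothers (r = 1/32) and half first cousins through their fathers (r = 1/16).
r = 1/32 + 1/16 = 3/32 = 0.09375.

0.09375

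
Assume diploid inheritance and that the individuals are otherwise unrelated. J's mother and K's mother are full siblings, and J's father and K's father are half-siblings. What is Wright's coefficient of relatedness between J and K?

0.1875

Independent pedigree routes through distinct common ancestors add.
J and K are related in two ways: first cousins through their mothers (r = 1/8) and half first cousins through their fathers (r = 1/16).
r = 1/8 + 1/16 = 0.1875.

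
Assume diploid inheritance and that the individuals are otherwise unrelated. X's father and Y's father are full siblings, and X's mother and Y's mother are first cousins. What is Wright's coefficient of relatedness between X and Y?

Relatedness sums over independent paths through distinct common ancestors.
X and Y are related in two ways: first cousins through their fathers (r = 1/8) and second cousins through their mothers (r = 1/32).
r = 1/8 + 1/32 = 0.15625.

0.15625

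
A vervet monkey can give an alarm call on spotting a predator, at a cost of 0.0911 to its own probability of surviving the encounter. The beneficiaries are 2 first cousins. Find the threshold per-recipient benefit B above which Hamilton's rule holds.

0.3644

r to a first cousin = 1/8 (first cousins share one grandparent pair — two paths of length 4: r = 2·(1/2)^4 = 1/8).
Hamilton's rule with n recipients of equal r: n·r·B > C, so B > C/(n·r) = 0.0911/(2·0.125) = 0.3644.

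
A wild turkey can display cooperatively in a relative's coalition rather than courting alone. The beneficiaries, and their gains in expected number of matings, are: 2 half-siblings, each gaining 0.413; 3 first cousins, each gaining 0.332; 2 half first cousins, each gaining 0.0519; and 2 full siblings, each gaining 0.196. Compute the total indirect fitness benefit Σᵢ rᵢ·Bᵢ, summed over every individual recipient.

r to a half-sibling = 0.25 (half-sibs share one parent — one path of length 2: r = (1/2)^2 = 1/4).
r to a first cousin = 1/8 (first cousins share one grandparent pair — two paths of length 4: r = 2·(1/2)^4 = 1/8).
r to a half first cousin = 1/16 (half first cousins share one grandparent — one path of length 4: r = (1/2)^4 = 1/16).
r to a full sibling = 0.5 (full sibs share both parents — two paths of length 2: r = 2·(1/2)^2 = 1/2).
Summing one r·B term per recipient: 2·0.25·0.413 + 3·0.125·0.332 + 2·0.0625·0.0519 + 2·0.5·0.196 = 0.5334875.

0.5334875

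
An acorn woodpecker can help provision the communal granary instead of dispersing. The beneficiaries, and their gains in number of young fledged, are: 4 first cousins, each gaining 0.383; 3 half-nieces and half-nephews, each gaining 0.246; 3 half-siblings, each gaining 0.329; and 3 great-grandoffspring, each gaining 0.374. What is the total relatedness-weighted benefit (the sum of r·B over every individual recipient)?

0.67075

r to a first cousin = 0.125 (first cousins share one grandparent pair — two paths of length 4: r = 2·(1/2)^4 = 1/8).
r to a half-niece or half-nephew = 1/8 (half-aunt/uncle↔niece/nephew: one path of length 3: r = (1/2)^3 = 1/8).
r to a half-sibling = 1/4 (half-sibs share one parent — one path of length 2: r = (1/2)^2 = 1/4).
r to a great-grandoffspring = 1/8 (three parent–offspring links: r = (1/2)^3 = 1/8).
Summing one r·B term per recipient: 4·0.125·0.383 + 3·0.125·0.246 + 3·0.25·0.329 + 3·0.125·0.374 = 0.67075.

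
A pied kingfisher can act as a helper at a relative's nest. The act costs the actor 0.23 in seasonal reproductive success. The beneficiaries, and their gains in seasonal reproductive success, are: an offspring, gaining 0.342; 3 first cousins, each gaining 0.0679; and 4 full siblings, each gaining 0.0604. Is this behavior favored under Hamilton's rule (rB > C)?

Hamilton's rule: the trait is favored when the sum of r·B over every recipient exceeds the actor's cost C.
r to an offspring = 1/2 (one parent–offspring link: r = (1/2)^1 = 1/2).
r to a first cousin = 1/8 (first cousins share one grandparent pair — two paths of length 4: r = 2·(1/2)^4 = 1/8).
r to a full sibling = 1/2 (full sibs share both parents — two paths of length 2: r = 2·(1/2)^2 = 1/2).
Summing one r·B term per recipient: 1·0.5·0.342 + 3·0.125·0.0679 + 4·0.5·0.0604 = 0.3172625.
0.3172625 > 0.23: the indirect benefit exceeds the cost.

Yes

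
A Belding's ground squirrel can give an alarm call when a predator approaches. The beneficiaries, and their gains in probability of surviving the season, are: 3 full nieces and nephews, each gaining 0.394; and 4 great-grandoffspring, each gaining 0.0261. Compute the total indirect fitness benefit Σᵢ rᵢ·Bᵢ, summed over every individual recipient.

r to a full niece or nephew = 0.25 (full aunt/uncle↔niece/nephew: two paths of length 3 through the shared grandparent pair: r = 2·(1/2)^3 = 1/4).
r to a great-grandoffspring = 0.125 (three parent–offspring links: r = (1/2)^3 = 1/8).
Summing one r·B term per recipient: 3·0.25·0.394 + 4·0.125·0.0261 = 0.30855.

0.30855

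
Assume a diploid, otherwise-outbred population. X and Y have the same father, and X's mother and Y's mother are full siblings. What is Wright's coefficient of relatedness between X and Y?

With two independent routes of shared ancestry, r is the sum of the two contributions.
X and Y are related in two ways: half-sibs through their shared father (r = 1/4) and first cousins through their mothers (r = 1/8).
r = 1/4 + 1/8 = 3/8 = 0.375.

0.375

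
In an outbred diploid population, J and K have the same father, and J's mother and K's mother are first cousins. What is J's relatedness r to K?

0.28125

With two independent routes of shared ancestry, r is the sum of the two contributions.
J and K are related in two ways: half-sibs through their shared father (r = 1/4) and second cousins through their mothers (r = 1/32).
r = 1/4 + 1/32 = 9/32 = 0.28125.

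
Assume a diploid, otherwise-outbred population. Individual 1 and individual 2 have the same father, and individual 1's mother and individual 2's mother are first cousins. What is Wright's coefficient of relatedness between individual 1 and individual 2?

0.28125

Wright's path rule: contributions from independent ancestry routes add.
Individual 1 and individual 2 are related in two ways: half-sibs through their shared father (r = 1/4) and second cousins through their mothers (r = 1/32).
r = 1/4 + 1/32 = 0.28125.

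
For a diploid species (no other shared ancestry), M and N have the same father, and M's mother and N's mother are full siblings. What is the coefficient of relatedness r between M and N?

Wright's path rule: contributions from independent ancestry routes add.
M and N are related in two ways: half-sibs through their shared father (r = 1/4) and first cousins through their mothers (r = 1/8).
r = 1/4 + 1/8 = 3/8 = 0.375.

0.375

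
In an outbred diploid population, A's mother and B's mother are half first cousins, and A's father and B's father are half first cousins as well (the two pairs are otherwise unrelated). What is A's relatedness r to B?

With two independent routes of shared ancestry, r is the sum of the two contributions.
A and B are related in two ways: half second cousins through their mothers (r = 1/64) and half second cousins through their fathers (r = 1/64).
r = 1/64 + 1/64 = 1/32 = 0.03125.

0.03125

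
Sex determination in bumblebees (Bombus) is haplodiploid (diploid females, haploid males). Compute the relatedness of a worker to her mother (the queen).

0.5

One meiotic link between diploid queen and diploid daughter: r = 1/2.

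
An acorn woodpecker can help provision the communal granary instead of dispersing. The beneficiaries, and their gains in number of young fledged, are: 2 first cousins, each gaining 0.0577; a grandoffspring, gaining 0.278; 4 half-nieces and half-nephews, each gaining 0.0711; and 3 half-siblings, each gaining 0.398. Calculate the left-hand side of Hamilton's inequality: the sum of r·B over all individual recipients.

0.417975

r to a first cousin = 0.125 (first cousins share one grandparent pair — two paths of length 4: r = 2·(1/2)^4 = 1/8).
r to a grandoffspring = 0.25 (two parent–offspring links: r = (1/2)^2 = 1/4).
r to a half-niece or half-nephew = 0.125 (half-aunt/uncle↔niece/nephew: one path of length 3: r = (1/2)^3 = 1/8).
r to a half-sibling = 1/4 (half-sibs share one parent — one path of length 2: r = (1/2)^2 = 1/4).
Summing one r·B term per recipient: 2·0.125·0.0577 + 1·0.25·0.278 + 4·0.125·0.0711 + 3·0.25·0.398 = 0.417975.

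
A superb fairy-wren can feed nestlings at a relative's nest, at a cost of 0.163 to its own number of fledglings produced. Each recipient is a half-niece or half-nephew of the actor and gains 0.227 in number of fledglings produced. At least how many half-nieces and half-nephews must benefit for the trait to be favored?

6

r to a half-niece or half-nephew = 1/8 (half-aunt/uncle↔niece/nephew: one path of length 3: r = (1/2)^3 = 1/8).
Hamilton's rule: n·r·B > C  ⇒  n > C/(r·B) = 0.163/(0.125·0.227) = 5.744.
The smallest integer exceeding 5.744 is 6.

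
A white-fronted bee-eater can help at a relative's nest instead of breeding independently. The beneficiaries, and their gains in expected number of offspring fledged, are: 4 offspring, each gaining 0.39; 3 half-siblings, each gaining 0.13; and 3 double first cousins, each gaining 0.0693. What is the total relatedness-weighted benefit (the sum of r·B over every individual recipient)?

r to an offspring = 0.5 (one parent–offspring link: r = (1/2)^1 = 1/2).
r to a half-sibling = 1/4 (half-sibs share one parent — one path of length 2: r = (1/2)^2 = 1/4).
r to a double first cousin = 1/4 (double first cousins share both grandparent pairs — four paths of length 4: r = 4·(1/2)^4 = 1/4).
Summing one r·B term per recipient: 4·0.5·0.39 + 3·0.25·0.13 + 3·0.25·0.0693 = 0.929475.

0.929475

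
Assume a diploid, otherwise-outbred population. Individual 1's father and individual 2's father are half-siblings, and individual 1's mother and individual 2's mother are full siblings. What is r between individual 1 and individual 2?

0.1875

Independent pedigree routes through distinct common ancestors add.
Individual 1 and individual 2 are related in two ways: half first cousins through their fathers (r = 1/16) and first cousins through their mothers (r = 1/8).
r = 1/16 + 1/8 = 0.1875.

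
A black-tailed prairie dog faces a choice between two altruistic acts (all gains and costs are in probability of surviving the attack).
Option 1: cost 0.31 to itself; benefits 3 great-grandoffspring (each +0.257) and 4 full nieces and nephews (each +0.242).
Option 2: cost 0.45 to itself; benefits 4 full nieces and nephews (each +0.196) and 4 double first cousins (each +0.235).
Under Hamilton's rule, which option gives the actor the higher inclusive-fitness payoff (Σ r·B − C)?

Option 1

Option 1: r to a great-grandoffspring = 0.125.
Option 1: r to a full niece or nephew = 0.25.
Option 1: Σ r·B − C = (3·0.125·0.257 + 4·0.25·0.242) − 0.31 = 0.028375.
Option 2: r to a full niece or nephew = 0.25.
Option 2: r to a double first cousin = 0.25.
Option 2: Σ r·B − C = (4·0.25·0.196 + 4·0.25·0.235) − 0.45 = -0.019.
Option 1 has the higher net inclusive-fitness payoff.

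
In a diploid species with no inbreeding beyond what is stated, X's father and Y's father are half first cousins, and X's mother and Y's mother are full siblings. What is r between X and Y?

With two independent routes of shared ancestry, r is the sum of the two contributions.
X and Y are related in two ways: half second cousins through their fathers (r = 1/64) and first cousins through their mothers (r = 1/8).
r = 1/64 + 1/8 = 0.140625.

0.140625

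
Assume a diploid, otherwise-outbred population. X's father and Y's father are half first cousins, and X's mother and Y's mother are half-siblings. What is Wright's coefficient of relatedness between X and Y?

Independent pedigree routes through distinct common ancestors add.
X and Y are related in two ways: half second cousins through their fathers (r = 1/64) and half first cousins through their mothers (r = 1/16).
r = 1/64 + 1/16 = 5/64 = 0.078125.

0.078125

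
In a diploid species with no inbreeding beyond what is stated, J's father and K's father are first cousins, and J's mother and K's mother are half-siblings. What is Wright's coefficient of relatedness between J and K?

0.09375

Independent pedigree routes through distinct common ancestors add.
J and K are related in two ways: second cousins through their fathers (r = 1/32) and half first cousins through their mothers (r = 1/16).
r = 1/32 + 1/16 = 3/32 = 0.09375.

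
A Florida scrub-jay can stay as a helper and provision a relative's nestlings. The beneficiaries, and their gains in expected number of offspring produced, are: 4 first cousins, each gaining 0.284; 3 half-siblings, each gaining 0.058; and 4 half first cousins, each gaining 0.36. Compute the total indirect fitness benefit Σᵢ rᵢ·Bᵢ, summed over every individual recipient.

0.2755

r to a first cousin = 0.125 (first cousins share one grandparent pair — two paths of length 4: r = 2·(1/2)^4 = 1/8).
r to a half-sibling = 0.25 (half-sibs share one parent — one path of length 2: r = (1/2)^2 = 1/4).
r to a half first cousin = 1/16 (half first cousins share one grandparent — one path of length 4: r = (1/2)^4 = 1/16).
Summing one r·B term per recipient: 4·0.125·0.284 + 3·0.25·0.058 + 4·0.0625·0.36 = 0.2755.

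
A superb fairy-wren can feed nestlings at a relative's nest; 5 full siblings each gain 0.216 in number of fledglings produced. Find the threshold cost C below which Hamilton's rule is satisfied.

0.54

r to a full sibling = 0.5 (full sibs share both parents — two paths of length 2: r = 2·(1/2)^2 = 1/2).
Hamilton's rule: n·r·B > C, so the trait is favored while C < n·r·B = 5·0.5·0.216 = 0.54.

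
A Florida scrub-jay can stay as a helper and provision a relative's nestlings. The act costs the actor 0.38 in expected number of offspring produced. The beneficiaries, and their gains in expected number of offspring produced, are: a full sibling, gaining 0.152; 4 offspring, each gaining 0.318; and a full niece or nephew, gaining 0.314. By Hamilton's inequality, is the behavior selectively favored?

Hamilton's rule: the trait is favored when the sum of r·B over every recipient exceeds the actor's cost C.
r to a full sibling = 1/2 (full sibs share both parents — two paths of length 2: r = 2·(1/2)^2 = 1/2).
r to an offspring = 0.5 (one parent–offspring link: r = (1/2)^1 = 1/2).
r to a full niece or nephew = 1/4 (full aunt/uncle↔niece/nephew: two paths of length 3 through the shared grandparent pair: r = 2·(1/2)^3 = 1/4).
Summing one r·B term per recipient: 1·0.5·0.152 + 4·0.5·0.318 + 1·0.25·0.314 = 0.7905.
0.7905 > 0.38: the indirect benefit exceeds the cost.

Yes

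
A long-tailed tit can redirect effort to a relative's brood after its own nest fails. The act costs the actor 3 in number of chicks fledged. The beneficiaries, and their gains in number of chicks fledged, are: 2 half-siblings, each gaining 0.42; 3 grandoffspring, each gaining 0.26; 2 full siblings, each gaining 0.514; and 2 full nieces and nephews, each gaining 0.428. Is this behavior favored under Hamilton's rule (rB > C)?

No

Hamilton's rule: the trait is favored when the sum of r·B over every recipient exceeds the actor's cost C.
r to a half-sibling = 1/4 (half-sibs share one parent — one path of length 2: r = (1/2)^2 = 1/4).
r to a grandoffspring = 1/4 (two parent–offspring links: r = (1/2)^2 = 1/4).
r to a full sibling = 1/2 (full sibs share both parents — two paths of length 2: r = 2·(1/2)^2 = 1/2).
r to a full niece or nephew = 1/4 (full aunt/uncle↔niece/nephew: two paths of length 3 through the shared grandparent pair: r = 2·(1/2)^3 = 1/4).
Summing one r·B term per recipient: 2·0.25·0.42 + 3·0.25·0.26 + 2·0.5·0.514 + 2·0.25·0.428 = 1.133.
1.133 < 3: the indirect benefit is less than the cost.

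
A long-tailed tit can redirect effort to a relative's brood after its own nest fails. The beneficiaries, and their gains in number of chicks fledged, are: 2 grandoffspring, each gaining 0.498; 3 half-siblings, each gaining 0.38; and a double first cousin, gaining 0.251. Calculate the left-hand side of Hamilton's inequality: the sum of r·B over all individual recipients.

0.59675

r to a grandoffspring = 0.25 (two parent–offspring links: r = (1/2)^2 = 1/4).
r to a half-sibling = 1/4 (half-sibs share one parent — one path of length 2: r = (1/2)^2 = 1/4).
r to a double first cousin = 1/4 (double first cousins share both grandparent pairs — four paths of length 4: r = 4·(1/2)^4 = 1/4).
Summing one r·B term per recipient: 2·0.25·0.498 + 3·0.25·0.38 + 1·0.25·0.251 = 0.59675.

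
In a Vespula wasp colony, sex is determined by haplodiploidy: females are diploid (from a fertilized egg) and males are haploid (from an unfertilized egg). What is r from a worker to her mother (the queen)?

0.5

One meiotic link between diploid queen and diploid daughter: r = 1/2.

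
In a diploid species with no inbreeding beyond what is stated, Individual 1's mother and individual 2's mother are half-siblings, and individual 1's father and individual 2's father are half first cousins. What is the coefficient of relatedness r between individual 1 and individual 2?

0.078125

Wright's path rule: contributions from independent ancestry routes add.
Individual 1 and individual 2 are related in two ways: half first cousins through their mothers (r = 1/16) and half second cousins through their fathers (r = 1/64).
r = 1/16 + 1/64 = 5/64 = 0.078125.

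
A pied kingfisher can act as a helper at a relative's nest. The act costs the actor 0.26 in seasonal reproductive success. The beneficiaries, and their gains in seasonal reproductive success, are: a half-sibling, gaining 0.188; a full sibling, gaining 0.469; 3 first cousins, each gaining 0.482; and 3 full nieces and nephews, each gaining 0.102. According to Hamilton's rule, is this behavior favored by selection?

Hamilton's rule: the trait is favored when the sum of r·B over every recipient exceeds the actor's cost C.
r to a half-sibling = 0.25 (half-sibs share one parent — one path of length 2: r = (1/2)^2 = 1/4).
r to a full sibling = 0.5 (full sibs share both parents — two paths of length 2: r = 2·(1/2)^2 = 1/2).
r to a first cousin = 0.125 (first cousins share one grandparent pair — two paths of length 4: r = 2·(1/2)^4 = 1/8).
r to a full niece or nephew = 1/4 (full aunt/uncle↔niece/nephew: two paths of length 3 through the shared grandparent pair: r = 2·(1/2)^3 = 1/4).
Summing one r·B term per recipient: 1·0.25·0.188 + 1·0.5·0.469 + 3·0.125·0.482 + 3·0.25·0.102 = 0.53875.
0.53875 > 0.26: the indirect benefit exceeds the cost.

Yes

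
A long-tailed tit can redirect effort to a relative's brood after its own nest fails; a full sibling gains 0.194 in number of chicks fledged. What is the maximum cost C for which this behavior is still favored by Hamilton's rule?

0.097

r to a full sibling = 0.5 (full sibs share both parents — two paths of length 2: r = 2·(1/2)^2 = 1/2).
Hamilton's rule: n·r·B > C, so the trait is favored while C < n·r·B = 1·0.5·0.194 = 0.097.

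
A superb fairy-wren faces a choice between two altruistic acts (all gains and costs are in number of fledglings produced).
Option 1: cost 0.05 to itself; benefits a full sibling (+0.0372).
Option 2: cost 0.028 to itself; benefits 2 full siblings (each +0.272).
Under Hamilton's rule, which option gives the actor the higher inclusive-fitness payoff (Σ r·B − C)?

Option 2

Option 1: r to a full sibling = 0.5.
Option 1: Σ r·B − C = (1·0.5·0.0372) − 0.05 = -0.0314.
Option 2: r to a full sibling = 0.5.
Option 2: Σ r·B − C = (2·0.5·0.272) − 0.028 = 0.244.
Option 2 has the higher net inclusive-fitness payoff.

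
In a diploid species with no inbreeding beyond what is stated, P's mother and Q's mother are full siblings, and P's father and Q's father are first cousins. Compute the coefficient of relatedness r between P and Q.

0.15625

With two independent routes of shared ancestry, r is the sum of the two contributions.
P and Q are related in two ways: first cousins through their mothers (r = 1/8) and second cousins through their fathers (r = 1/32).
r = 1/8 + 1/32 = 0.15625.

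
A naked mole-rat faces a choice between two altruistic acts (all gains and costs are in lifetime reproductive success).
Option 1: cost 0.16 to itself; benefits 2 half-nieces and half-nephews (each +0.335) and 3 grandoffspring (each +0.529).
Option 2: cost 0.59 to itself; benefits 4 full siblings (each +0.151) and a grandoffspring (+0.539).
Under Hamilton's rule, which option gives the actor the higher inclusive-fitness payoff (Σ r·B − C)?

Option 1: r to a half-niece or half-nephew = 0.125.
Option 1: r to a grandoffspring = 0.25.
Option 1: Σ r·B − C = (2·0.125·0.335 + 3·0.25·0.529) − 0.16 = 0.3205.
Option 2: r to a full sibling = 0.5.
Option 2: r to a grandoffspring = 0.25.
Option 2: Σ r·B − C = (4·0.5·0.151 + 1·0.25·0.539) − 0.59 = -0.15325.
Option 1 has the higher net inclusive-fitness payoff.

Option 1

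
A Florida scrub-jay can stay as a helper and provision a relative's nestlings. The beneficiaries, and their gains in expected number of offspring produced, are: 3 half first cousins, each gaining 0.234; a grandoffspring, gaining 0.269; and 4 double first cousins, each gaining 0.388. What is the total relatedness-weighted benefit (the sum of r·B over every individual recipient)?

0.499125

r to a half first cousin = 0.0625 (half first cousins share one grandparent — one path of length 4: r = (1/2)^4 = 1/16).
r to a grandoffspring = 1/4 (two parent–offspring links: r = (1/2)^2 = 1/4).
r to a double first cousin = 0.25 (double first cousins share both grandparent pairs — four paths of length 4: r = 4·(1/2)^4 = 1/4).
Summing one r·B term per recipient: 3·0.0625·0.234 + 1·0.25·0.269 + 4·0.25·0.388 = 0.499125.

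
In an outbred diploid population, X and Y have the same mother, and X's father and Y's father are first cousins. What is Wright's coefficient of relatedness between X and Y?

With two independent routes of shared ancestry, r is the sum of the two contributions.
X and Y are related in two ways: half-sibs through their shared mother (r = 1/4) and second cousins through their fathers (r = 1/32).
r = 1/4 + 1/32 = 0.28125.

0.28125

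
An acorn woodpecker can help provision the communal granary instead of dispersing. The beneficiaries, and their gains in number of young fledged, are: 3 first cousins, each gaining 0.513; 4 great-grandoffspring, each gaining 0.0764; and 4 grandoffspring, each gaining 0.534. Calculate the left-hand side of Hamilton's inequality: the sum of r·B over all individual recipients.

r to a first cousin = 1/8 (first cousins share one grandparent pair — two paths of length 4: r = 2·(1/2)^4 = 1/8).
r to a great-grandoffspring = 0.125 (three parent–offspring links: r = (1/2)^3 = 1/8).
r to a grandoffspring = 0.25 (two parent–offspring links: r = (1/2)^2 = 1/4).
Summing one r·B term per recipient: 3·0.125·0.513 + 4·0.125·0.0764 + 4·0.25·0.534 = 0.764575.

0.764575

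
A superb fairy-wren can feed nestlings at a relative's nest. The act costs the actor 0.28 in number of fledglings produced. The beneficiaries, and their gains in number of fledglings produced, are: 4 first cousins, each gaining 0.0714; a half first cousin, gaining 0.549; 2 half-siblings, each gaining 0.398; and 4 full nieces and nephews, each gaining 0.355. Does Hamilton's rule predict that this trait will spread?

Hamilton's rule: the trait is favored when the sum of r·B over every recipient exceeds the actor's cost C.
r to a first cousin = 1/8 (first cousins share one grandparent pair — two paths of length 4: r = 2·(1/2)^4 = 1/8).
r to a half first cousin = 0.0625 (half first cousins share one grandparent — one path of length 4: r = (1/2)^4 = 1/16).
r to a half-sibling = 1/4 (half-sibs share one parent — one path of length 2: r = (1/2)^2 = 1/4).
r to a full niece or nephew = 1/4 (full aunt/uncle↔niece/nephew: two paths of length 3 through the shared grandparent pair: r = 2·(1/2)^3 = 1/4).
Summing one r·B term per recipient: 4·0.125·0.0714 + 1·0.0625·0.549 + 2·0.25·0.398 + 4·0.25·0.355 = 0.6240125.
0.6240125 > 0.28: the indirect benefit exceeds the cost.

Yes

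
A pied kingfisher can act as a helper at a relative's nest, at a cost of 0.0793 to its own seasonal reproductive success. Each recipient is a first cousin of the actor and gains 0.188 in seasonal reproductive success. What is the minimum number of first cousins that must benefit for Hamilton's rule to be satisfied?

r to a first cousin = 1/8 (first cousins share one grandparent pair — two paths of length 4: r = 2·(1/2)^4 = 1/8).
Hamilton's rule: n·r·B > C  ⇒  n > C/(r·B) = 0.0793/(0.125·0.188) = 3.374.
The smallest integer exceeding 3.374 is 4.

4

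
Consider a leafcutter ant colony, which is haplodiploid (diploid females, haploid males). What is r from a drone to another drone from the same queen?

0.5

Haploid brothers each carry a random half of the queen's diploid genome, so on average they share half: r = 1/2.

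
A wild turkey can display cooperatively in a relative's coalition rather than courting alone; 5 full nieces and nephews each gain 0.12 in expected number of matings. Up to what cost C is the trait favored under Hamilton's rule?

0.15

r to a full niece or nephew = 0.25 (full aunt/uncle↔niece/nephew: two paths of length 3 through the shared grandparent pair: r = 2·(1/2)^3 = 1/4).
Hamilton's rule: n·r·B > C, so the trait is favored while C < n·r·B = 5·0.25·0.12 = 0.15.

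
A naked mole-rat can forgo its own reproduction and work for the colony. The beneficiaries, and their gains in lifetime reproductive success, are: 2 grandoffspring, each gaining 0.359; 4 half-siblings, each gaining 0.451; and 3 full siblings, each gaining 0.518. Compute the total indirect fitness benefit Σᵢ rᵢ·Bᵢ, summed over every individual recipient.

1.4075

r to a grandoffspring = 1/4 (two parent–offspring links: r = (1/2)^2 = 1/4).
r to a half-sibling = 1/4 (half-sibs share one parent — one path of length 2: r = (1/2)^2 = 1/4).
r to a full sibling = 0.5 (full sibs share both parents — two paths of length 2: r = 2·(1/2)^2 = 1/2).
Summing one r·B term per recipient: 2·0.25·0.359 + 4·0.25·0.451 + 3·0.5·0.518 = 1.4075.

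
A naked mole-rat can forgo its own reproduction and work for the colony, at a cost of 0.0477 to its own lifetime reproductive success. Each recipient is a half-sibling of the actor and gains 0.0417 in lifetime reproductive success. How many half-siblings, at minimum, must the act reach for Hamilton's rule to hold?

r to a half-sibling = 0.25 (half-sibs share one parent — one path of length 2: r = (1/2)^2 = 1/4).
Hamilton's rule: n·r·B > C  ⇒  n > C/(r·B) = 0.0477/(0.25·0.0417) = 4.576.
The smallest integer exceeding 4.576 is 5.

5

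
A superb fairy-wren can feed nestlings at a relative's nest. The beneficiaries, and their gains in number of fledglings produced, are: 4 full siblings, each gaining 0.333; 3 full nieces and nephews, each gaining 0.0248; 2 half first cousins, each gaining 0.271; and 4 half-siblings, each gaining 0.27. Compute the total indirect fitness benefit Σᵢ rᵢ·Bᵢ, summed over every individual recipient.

0.988475

r to a full sibling = 0.5 (full sibs share both parents — two paths of length 2: r = 2·(1/2)^2 = 1/2).
r to a full niece or nephew = 1/4 (full aunt/uncle↔niece/nephew: two paths of length 3 through the shared grandparent pair: r = 2·(1/2)^3 = 1/4).
r to a half first cousin = 1/16 (half first cousins share one grandparent — one path of length 4: r = (1/2)^4 = 1/16).
r to a half-sibling = 0.25 (half-sibs share one parent — one path of length 2: r = (1/2)^2 = 1/4).
Summing one r·B term per recipient: 4·0.5·0.333 + 3·0.25·0.0248 + 2·0.0625·0.271 + 4·0.25·0.27 = 0.988475.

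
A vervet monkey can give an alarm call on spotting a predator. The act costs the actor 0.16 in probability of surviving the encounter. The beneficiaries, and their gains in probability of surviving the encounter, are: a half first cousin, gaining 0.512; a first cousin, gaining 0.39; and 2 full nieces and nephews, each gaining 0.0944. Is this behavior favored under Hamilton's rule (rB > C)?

Hamilton's rule: the trait is favored when the sum of r·B over every recipient exceeds the actor's cost C.
r to a half first cousin = 0.0625 (half first cousins share one grandparent — one path of length 4: r = (1/2)^4 = 1/16).
r to a first cousin = 0.125 (first cousins share one grandparent pair — two paths of length 4: r = 2·(1/2)^4 = 1/8).
r to a full niece or nephew = 1/4 (full aunt/uncle↔niece/nephew: two paths of length 3 through the shared grandparent pair: r = 2·(1/2)^3 = 1/4).
Summing one r·B term per recipient: 1·0.0625·0.512 + 1·0.125·0.39 + 2·0.25·0.0944 = 0.12795.
0.12795 < 0.16: the indirect benefit is less than the cost.

No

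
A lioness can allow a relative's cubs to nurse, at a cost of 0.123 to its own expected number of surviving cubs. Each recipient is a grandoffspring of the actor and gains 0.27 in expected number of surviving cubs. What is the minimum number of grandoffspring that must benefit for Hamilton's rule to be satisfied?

r to a grandoffspring = 1/4 (two parent–offspring links: r = (1/2)^2 = 1/4).
Hamilton's rule: n·r·B > C  ⇒  n > C/(r·B) = 0.123/(0.25·0.27) = 1.822.
The smallest integer exceeding 1.822 is 2.

2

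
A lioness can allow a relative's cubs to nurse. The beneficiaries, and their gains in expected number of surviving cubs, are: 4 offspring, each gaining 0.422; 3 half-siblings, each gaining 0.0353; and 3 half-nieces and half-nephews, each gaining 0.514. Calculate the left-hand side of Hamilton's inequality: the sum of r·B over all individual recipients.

1.063225

r to an offspring = 1/2 (one parent–offspring link: r = (1/2)^1 = 1/2).
r to a half-sibling = 0.25 (half-sibs share one parent — one path of length 2: r = (1/2)^2 = 1/4).
r to a half-niece or half-nephew = 1/8 (half-aunt/uncle↔niece/nephew: one path of length 3: r = (1/2)^3 = 1/8).
Summing one r·B term per recipient: 4·0.5·0.422 + 3·0.25·0.0353 + 3·0.125·0.514 = 1.063225.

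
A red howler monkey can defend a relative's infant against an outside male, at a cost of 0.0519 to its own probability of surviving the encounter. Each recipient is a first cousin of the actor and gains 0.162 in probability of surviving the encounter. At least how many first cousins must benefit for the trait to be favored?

r to a first cousin = 1/8 (first cousins share one grandparent pair — two paths of length 4: r = 2·(1/2)^4 = 1/8).
Hamilton's rule: n·r·B > C  ⇒  n > C/(r·B) = 0.0519/(0.125·0.162) = 2.563.
The smallest integer exceeding 2.563 is 3.

3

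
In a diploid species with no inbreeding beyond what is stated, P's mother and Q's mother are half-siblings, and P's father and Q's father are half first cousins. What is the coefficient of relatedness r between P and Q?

0.078125

Independent pedigree routes through distinct common ancestors add.
P and Q are related in two ways: half first cousins through their mothers (r = 1/16) and half second cousins through their fathers (r = 1/64).
r = 1/16 + 1/64 = 5/64 = 0.078125.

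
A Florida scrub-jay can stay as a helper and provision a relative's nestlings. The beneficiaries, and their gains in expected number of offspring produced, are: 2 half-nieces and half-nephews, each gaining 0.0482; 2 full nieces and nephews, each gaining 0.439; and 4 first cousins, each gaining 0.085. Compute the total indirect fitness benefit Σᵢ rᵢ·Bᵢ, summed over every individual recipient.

r to a half-niece or half-nephew = 1/8 (half-aunt/uncle↔niece/nephew: one path of length 3: r = (1/2)^3 = 1/8).
r to a full niece or nephew = 0.25 (full aunt/uncle↔niece/nephew: two paths of length 3 through the shared grandparent pair: r = 2·(1/2)^3 = 1/4).
r to a first cousin = 0.125 (first cousins share one grandparent pair — two paths of length 4: r = 2·(1/2)^4 = 1/8).
Summing one r·B term per recipient: 2·0.125·0.0482 + 2·0.25·0.439 + 4·0.125·0.085 = 0.27405.

0.27405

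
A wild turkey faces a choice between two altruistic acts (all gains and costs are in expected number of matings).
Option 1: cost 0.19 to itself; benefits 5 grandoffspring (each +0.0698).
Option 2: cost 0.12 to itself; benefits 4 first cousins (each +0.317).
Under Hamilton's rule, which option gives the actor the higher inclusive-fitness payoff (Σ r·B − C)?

Option 1: r to a grandoffspring = 0.25.
Option 1: Σ r·B − C = (5·0.25·0.0698) − 0.19 = -0.10275.
Option 2: r to a first cousin = 0.125.
Option 2: Σ r·B − C = (4·0.125·0.317) − 0.12 = 0.0385.
Option 2 has the higher net inclusive-fitness payoff.

Option 2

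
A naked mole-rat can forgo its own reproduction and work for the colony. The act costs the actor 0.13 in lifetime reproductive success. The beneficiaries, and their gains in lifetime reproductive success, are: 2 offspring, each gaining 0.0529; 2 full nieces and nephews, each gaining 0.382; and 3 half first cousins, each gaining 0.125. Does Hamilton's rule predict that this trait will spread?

Hamilton's rule: the trait is favored when the sum of r·B over every recipient exceeds the actor's cost C.
r to an offspring = 0.5 (one parent–offspring link: r = (1/2)^1 = 1/2).
r to a full niece or nephew = 1/4 (full aunt/uncle↔niece/nephew: two paths of length 3 through the shared grandparent pair: r = 2·(1/2)^3 = 1/4).
r to a half first cousin = 0.0625 (half first cousins share one grandparent — one path of length 4: r = (1/2)^4 = 1/16).
Summing one r·B term per recipient: 2·0.5·0.0529 + 2·0.25·0.382 + 3·0.0625·0.125 = 0.2673375.
0.2673375 > 0.13: the indirect benefit exceeds the cost.

Yes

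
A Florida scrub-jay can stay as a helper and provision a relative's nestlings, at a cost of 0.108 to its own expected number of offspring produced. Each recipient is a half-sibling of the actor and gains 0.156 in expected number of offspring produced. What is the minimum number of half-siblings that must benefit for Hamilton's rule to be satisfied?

3

r to a half-sibling = 0.25 (half-sibs share one parent — one path of length 2: r = (1/2)^2 = 1/4).
Hamilton's rule: n·r·B > C  ⇒  n > C/(r·B) = 0.108/(0.25·0.156) = 2.769.
The smallest integer exceeding 2.769 is 3.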